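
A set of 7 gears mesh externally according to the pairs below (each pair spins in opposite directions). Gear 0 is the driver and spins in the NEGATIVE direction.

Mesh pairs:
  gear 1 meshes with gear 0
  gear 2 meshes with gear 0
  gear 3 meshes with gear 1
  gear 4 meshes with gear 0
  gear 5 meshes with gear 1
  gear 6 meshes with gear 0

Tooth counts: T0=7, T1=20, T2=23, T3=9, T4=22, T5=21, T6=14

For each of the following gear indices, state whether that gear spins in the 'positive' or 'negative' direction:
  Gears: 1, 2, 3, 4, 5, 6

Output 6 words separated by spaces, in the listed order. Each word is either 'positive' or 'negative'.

Gear 0 (driver): negative (depth 0)
  gear 1: meshes with gear 0 -> depth 1 -> positive (opposite of gear 0)
  gear 2: meshes with gear 0 -> depth 1 -> positive (opposite of gear 0)
  gear 3: meshes with gear 1 -> depth 2 -> negative (opposite of gear 1)
  gear 4: meshes with gear 0 -> depth 1 -> positive (opposite of gear 0)
  gear 5: meshes with gear 1 -> depth 2 -> negative (opposite of gear 1)
  gear 6: meshes with gear 0 -> depth 1 -> positive (opposite of gear 0)
Queried indices 1, 2, 3, 4, 5, 6 -> positive, positive, negative, positive, negative, positive

Answer: positive positive negative positive negative positive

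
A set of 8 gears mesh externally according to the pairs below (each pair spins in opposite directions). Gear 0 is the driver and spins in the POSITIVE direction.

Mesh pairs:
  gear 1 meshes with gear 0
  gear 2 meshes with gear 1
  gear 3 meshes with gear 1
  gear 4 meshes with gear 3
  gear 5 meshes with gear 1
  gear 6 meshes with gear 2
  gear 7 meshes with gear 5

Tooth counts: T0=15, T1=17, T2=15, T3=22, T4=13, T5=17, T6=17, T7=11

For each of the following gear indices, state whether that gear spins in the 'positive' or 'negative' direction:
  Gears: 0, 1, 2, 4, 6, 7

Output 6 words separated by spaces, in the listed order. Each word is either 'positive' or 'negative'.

Answer: positive negative positive negative negative negative

Derivation:
Gear 0 (driver): positive (depth 0)
  gear 1: meshes with gear 0 -> depth 1 -> negative (opposite of gear 0)
  gear 2: meshes with gear 1 -> depth 2 -> positive (opposite of gear 1)
  gear 3: meshes with gear 1 -> depth 2 -> positive (opposite of gear 1)
  gear 4: meshes with gear 3 -> depth 3 -> negative (opposite of gear 3)
  gear 5: meshes with gear 1 -> depth 2 -> positive (opposite of gear 1)
  gear 6: meshes with gear 2 -> depth 3 -> negative (opposite of gear 2)
  gear 7: meshes with gear 5 -> depth 3 -> negative (opposite of gear 5)
Queried indices 0, 1, 2, 4, 6, 7 -> positive, negative, positive, negative, negative, negative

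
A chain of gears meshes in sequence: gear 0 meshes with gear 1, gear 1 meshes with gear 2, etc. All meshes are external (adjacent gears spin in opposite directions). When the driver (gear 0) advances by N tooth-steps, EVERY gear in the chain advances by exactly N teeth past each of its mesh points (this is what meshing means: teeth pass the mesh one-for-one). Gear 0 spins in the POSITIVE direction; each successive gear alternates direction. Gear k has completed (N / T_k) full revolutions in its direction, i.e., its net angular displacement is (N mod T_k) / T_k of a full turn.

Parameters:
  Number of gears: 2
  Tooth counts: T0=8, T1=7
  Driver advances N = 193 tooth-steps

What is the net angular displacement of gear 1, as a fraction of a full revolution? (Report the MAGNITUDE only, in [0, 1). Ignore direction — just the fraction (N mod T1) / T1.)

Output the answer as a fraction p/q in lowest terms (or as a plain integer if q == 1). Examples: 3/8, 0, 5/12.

Answer: 4/7

Derivation:
Chain of 2 gears, tooth counts: [8, 7]
  gear 0: T0=8, direction=positive, advance = 193 mod 8 = 1 teeth = 1/8 turn
  gear 1: T1=7, direction=negative, advance = 193 mod 7 = 4 teeth = 4/7 turn
Gear 1: 193 mod 7 = 4
Fraction = 4 / 7 = 4/7 (gcd(4,7)=1) = 4/7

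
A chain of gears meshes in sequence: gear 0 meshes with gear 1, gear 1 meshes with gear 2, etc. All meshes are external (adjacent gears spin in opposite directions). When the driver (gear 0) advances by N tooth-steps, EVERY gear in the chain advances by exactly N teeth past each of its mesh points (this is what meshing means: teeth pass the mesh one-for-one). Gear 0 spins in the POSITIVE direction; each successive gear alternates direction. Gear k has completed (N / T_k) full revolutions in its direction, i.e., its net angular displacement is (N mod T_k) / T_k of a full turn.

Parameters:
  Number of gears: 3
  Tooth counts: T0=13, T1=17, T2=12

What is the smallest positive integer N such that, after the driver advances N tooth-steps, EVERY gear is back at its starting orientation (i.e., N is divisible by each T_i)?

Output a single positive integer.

Gear k returns to start when N is a multiple of T_k.
All gears at start simultaneously when N is a common multiple of [13, 17, 12]; the smallest such N is lcm(13, 17, 12).
Start: lcm = T0 = 13
Fold in T1=17: gcd(13, 17) = 1; lcm(13, 17) = 13 * 17 / 1 = 221 / 1 = 221
Fold in T2=12: gcd(221, 12) = 1; lcm(221, 12) = 221 * 12 / 1 = 2652 / 1 = 2652
Full cycle length = 2652

Answer: 2652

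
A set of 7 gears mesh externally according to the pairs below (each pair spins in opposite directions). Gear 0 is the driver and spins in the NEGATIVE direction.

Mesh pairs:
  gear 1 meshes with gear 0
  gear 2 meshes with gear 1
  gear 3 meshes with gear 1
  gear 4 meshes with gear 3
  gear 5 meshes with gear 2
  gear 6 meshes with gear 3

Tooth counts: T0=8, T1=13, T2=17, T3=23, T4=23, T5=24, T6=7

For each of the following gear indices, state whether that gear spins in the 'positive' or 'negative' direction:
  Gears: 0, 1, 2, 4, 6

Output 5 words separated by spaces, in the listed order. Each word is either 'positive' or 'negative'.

Gear 0 (driver): negative (depth 0)
  gear 1: meshes with gear 0 -> depth 1 -> positive (opposite of gear 0)
  gear 2: meshes with gear 1 -> depth 2 -> negative (opposite of gear 1)
  gear 3: meshes with gear 1 -> depth 2 -> negative (opposite of gear 1)
  gear 4: meshes with gear 3 -> depth 3 -> positive (opposite of gear 3)
  gear 5: meshes with gear 2 -> depth 3 -> positive (opposite of gear 2)
  gear 6: meshes with gear 3 -> depth 3 -> positive (opposite of gear 3)
Queried indices 0, 1, 2, 4, 6 -> negative, positive, negative, positive, positive

Answer: negative positive negative positive positive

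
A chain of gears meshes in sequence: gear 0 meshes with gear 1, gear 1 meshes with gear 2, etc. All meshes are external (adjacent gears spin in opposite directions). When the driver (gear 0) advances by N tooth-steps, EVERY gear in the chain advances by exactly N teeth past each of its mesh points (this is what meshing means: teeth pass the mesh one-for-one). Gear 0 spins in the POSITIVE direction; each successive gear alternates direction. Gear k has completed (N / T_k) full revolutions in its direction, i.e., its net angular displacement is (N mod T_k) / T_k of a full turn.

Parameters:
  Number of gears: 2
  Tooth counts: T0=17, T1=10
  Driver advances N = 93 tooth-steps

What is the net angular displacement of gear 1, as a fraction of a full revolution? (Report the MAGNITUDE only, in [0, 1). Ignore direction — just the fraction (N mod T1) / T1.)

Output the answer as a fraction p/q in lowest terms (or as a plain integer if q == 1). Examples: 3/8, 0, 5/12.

Chain of 2 gears, tooth counts: [17, 10]
  gear 0: T0=17, direction=positive, advance = 93 mod 17 = 8 teeth = 8/17 turn
  gear 1: T1=10, direction=negative, advance = 93 mod 10 = 3 teeth = 3/10 turn
Gear 1: 93 mod 10 = 3
Fraction = 3 / 10 = 3/10 (gcd(3,10)=1) = 3/10

Answer: 3/10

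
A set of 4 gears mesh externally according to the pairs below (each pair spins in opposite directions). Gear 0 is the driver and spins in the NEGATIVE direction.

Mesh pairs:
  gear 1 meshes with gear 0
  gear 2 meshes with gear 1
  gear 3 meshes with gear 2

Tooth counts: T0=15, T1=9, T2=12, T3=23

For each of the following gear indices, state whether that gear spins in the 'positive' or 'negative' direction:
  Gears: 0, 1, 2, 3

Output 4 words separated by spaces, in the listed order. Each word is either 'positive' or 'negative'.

Gear 0 (driver): negative (depth 0)
  gear 1: meshes with gear 0 -> depth 1 -> positive (opposite of gear 0)
  gear 2: meshes with gear 1 -> depth 2 -> negative (opposite of gear 1)
  gear 3: meshes with gear 2 -> depth 3 -> positive (opposite of gear 2)
Queried indices 0, 1, 2, 3 -> negative, positive, negative, positive

Answer: negative positive negative positive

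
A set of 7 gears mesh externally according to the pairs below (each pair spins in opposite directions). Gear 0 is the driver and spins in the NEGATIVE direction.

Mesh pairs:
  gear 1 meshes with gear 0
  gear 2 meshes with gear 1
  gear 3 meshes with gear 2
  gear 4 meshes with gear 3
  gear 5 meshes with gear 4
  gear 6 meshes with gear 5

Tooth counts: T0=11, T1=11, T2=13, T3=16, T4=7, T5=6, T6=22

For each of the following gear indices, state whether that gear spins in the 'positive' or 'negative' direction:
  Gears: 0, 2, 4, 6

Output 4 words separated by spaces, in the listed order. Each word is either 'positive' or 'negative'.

Gear 0 (driver): negative (depth 0)
  gear 1: meshes with gear 0 -> depth 1 -> positive (opposite of gear 0)
  gear 2: meshes with gear 1 -> depth 2 -> negative (opposite of gear 1)
  gear 3: meshes with gear 2 -> depth 3 -> positive (opposite of gear 2)
  gear 4: meshes with gear 3 -> depth 4 -> negative (opposite of gear 3)
  gear 5: meshes with gear 4 -> depth 5 -> positive (opposite of gear 4)
  gear 6: meshes with gear 5 -> depth 6 -> negative (opposite of gear 5)
Queried indices 0, 2, 4, 6 -> negative, negative, negative, negative

Answer: negative negative negative negative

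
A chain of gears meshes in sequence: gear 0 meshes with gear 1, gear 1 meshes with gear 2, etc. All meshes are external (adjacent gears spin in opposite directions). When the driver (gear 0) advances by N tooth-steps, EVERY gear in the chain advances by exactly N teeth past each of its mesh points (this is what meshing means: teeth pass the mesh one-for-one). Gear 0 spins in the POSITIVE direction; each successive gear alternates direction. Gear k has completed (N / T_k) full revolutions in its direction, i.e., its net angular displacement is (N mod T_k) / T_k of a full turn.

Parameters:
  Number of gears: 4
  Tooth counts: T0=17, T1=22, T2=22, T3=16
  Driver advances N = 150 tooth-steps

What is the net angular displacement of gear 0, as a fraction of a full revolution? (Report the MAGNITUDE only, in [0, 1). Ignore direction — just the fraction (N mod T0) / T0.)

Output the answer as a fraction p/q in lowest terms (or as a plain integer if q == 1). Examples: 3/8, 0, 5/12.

Chain of 4 gears, tooth counts: [17, 22, 22, 16]
  gear 0: T0=17, direction=positive, advance = 150 mod 17 = 14 teeth = 14/17 turn
  gear 1: T1=22, direction=negative, advance = 150 mod 22 = 18 teeth = 18/22 turn
  gear 2: T2=22, direction=positive, advance = 150 mod 22 = 18 teeth = 18/22 turn
  gear 3: T3=16, direction=negative, advance = 150 mod 16 = 6 teeth = 6/16 turn
Gear 0: 150 mod 17 = 14
Fraction = 14 / 17 = 14/17 (gcd(14,17)=1) = 14/17

Answer: 14/17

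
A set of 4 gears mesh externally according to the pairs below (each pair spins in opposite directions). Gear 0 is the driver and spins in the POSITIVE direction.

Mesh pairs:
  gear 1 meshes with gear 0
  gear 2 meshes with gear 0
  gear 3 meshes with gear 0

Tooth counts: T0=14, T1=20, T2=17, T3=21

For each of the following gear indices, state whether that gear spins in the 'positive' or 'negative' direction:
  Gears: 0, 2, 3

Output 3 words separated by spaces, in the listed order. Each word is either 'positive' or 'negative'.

Gear 0 (driver): positive (depth 0)
  gear 1: meshes with gear 0 -> depth 1 -> negative (opposite of gear 0)
  gear 2: meshes with gear 0 -> depth 1 -> negative (opposite of gear 0)
  gear 3: meshes with gear 0 -> depth 1 -> negative (opposite of gear 0)
Queried indices 0, 2, 3 -> positive, negative, negative

Answer: positive negative negative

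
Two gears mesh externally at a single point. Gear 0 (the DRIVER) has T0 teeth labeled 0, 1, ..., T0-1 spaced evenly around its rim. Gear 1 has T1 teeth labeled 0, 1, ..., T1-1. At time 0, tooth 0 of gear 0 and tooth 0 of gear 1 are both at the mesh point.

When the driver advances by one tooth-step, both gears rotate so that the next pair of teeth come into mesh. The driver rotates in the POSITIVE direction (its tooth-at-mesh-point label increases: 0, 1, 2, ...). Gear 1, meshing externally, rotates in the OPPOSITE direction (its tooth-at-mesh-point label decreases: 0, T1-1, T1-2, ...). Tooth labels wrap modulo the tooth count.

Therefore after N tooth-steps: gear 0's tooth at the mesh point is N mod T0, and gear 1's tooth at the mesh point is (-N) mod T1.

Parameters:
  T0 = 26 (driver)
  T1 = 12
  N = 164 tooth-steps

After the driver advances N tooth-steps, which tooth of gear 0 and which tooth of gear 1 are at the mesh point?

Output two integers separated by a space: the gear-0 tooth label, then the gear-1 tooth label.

Answer: 8 4

Derivation:
Gear 0 (driver, T0=26): tooth at mesh = N mod T0
  164 = 6 * 26 + 8, so 164 mod 26 = 8
  gear 0 tooth = 8
Gear 1 (driven, T1=12): tooth at mesh = (-N) mod T1
  164 = 13 * 12 + 8, so 164 mod 12 = 8
  (-164) mod 12 = (-8) mod 12 = 12 - 8 = 4
Mesh after 164 steps: gear-0 tooth 8 meets gear-1 tooth 4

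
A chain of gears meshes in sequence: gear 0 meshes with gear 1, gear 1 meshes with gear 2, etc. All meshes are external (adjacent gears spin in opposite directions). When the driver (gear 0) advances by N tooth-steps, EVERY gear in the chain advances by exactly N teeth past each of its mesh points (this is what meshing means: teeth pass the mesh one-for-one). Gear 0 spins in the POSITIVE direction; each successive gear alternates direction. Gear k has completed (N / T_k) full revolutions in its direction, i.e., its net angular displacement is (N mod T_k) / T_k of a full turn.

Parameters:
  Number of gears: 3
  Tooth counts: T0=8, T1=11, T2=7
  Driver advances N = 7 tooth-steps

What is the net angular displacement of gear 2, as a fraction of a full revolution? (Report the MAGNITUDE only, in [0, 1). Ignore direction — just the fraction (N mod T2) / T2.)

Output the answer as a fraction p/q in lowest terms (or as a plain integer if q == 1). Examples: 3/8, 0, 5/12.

Chain of 3 gears, tooth counts: [8, 11, 7]
  gear 0: T0=8, direction=positive, advance = 7 mod 8 = 7 teeth = 7/8 turn
  gear 1: T1=11, direction=negative, advance = 7 mod 11 = 7 teeth = 7/11 turn
  gear 2: T2=7, direction=positive, advance = 7 mod 7 = 0 teeth = 0/7 turn
Gear 2: 7 mod 7 = 0
Fraction = 0 / 7 = 0/1 (gcd(0,7)=7) = 0

Answer: 0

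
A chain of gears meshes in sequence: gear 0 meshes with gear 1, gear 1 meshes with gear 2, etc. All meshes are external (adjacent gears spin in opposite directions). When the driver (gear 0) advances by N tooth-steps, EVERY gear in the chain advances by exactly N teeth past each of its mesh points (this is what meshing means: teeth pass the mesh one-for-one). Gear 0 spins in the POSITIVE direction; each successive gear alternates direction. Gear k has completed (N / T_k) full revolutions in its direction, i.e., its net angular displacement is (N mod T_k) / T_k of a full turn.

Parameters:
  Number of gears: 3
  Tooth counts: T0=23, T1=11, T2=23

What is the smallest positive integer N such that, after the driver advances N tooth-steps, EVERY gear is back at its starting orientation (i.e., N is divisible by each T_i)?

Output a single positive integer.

Gear k returns to start when N is a multiple of T_k.
All gears at start simultaneously when N is a common multiple of [23, 11, 23]; the smallest such N is lcm(23, 11, 23).
Start: lcm = T0 = 23
Fold in T1=11: gcd(23, 11) = 1; lcm(23, 11) = 23 * 11 / 1 = 253 / 1 = 253
Fold in T2=23: gcd(253, 23) = 23; lcm(253, 23) = 253 * 23 / 23 = 5819 / 23 = 253
Full cycle length = 253

Answer: 253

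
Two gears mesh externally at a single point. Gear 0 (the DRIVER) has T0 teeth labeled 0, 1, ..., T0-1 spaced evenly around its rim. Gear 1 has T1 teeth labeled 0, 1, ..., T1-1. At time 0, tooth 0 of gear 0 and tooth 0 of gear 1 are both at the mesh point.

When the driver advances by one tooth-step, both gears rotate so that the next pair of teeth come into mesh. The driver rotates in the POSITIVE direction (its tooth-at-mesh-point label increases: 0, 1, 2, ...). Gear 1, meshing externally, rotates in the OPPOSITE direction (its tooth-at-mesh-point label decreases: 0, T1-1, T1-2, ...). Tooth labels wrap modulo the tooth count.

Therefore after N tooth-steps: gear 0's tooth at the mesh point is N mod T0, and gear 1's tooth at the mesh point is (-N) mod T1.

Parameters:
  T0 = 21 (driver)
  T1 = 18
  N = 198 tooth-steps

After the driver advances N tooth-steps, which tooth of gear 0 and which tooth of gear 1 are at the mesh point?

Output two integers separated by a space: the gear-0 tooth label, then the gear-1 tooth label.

Answer: 9 0

Derivation:
Gear 0 (driver, T0=21): tooth at mesh = N mod T0
  198 = 9 * 21 + 9, so 198 mod 21 = 9
  gear 0 tooth = 9
Gear 1 (driven, T1=18): tooth at mesh = (-N) mod T1
  198 = 11 * 18 + 0, so 198 mod 18 = 0
  (-198) mod 18 = 0
Mesh after 198 steps: gear-0 tooth 9 meets gear-1 tooth 0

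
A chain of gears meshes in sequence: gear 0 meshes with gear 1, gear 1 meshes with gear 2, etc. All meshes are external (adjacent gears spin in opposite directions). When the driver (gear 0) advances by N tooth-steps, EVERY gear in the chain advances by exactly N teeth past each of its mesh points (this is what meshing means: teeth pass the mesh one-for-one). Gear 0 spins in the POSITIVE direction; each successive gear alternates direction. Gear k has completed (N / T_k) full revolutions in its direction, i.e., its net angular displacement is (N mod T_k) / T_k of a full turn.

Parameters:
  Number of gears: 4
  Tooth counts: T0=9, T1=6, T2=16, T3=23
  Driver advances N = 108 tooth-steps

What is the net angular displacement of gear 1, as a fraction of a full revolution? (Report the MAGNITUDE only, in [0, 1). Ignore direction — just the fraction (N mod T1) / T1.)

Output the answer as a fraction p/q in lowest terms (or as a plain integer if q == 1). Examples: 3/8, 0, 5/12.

Answer: 0

Derivation:
Chain of 4 gears, tooth counts: [9, 6, 16, 23]
  gear 0: T0=9, direction=positive, advance = 108 mod 9 = 0 teeth = 0/9 turn
  gear 1: T1=6, direction=negative, advance = 108 mod 6 = 0 teeth = 0/6 turn
  gear 2: T2=16, direction=positive, advance = 108 mod 16 = 12 teeth = 12/16 turn
  gear 3: T3=23, direction=negative, advance = 108 mod 23 = 16 teeth = 16/23 turn
Gear 1: 108 mod 6 = 0
Fraction = 0 / 6 = 0/1 (gcd(0,6)=6) = 0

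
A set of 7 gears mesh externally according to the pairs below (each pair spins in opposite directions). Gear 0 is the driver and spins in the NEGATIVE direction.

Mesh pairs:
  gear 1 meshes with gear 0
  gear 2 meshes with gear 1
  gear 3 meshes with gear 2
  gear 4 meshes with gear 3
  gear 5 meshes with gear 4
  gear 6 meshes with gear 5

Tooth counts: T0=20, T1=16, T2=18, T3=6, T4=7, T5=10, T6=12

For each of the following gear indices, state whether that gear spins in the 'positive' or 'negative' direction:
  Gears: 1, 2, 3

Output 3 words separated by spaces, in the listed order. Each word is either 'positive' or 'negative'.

Gear 0 (driver): negative (depth 0)
  gear 1: meshes with gear 0 -> depth 1 -> positive (opposite of gear 0)
  gear 2: meshes with gear 1 -> depth 2 -> negative (opposite of gear 1)
  gear 3: meshes with gear 2 -> depth 3 -> positive (opposite of gear 2)
  gear 4: meshes with gear 3 -> depth 4 -> negative (opposite of gear 3)
  gear 5: meshes with gear 4 -> depth 5 -> positive (opposite of gear 4)
  gear 6: meshes with gear 5 -> depth 6 -> negative (opposite of gear 5)
Queried indices 1, 2, 3 -> positive, negative, positive

Answer: positive negative positive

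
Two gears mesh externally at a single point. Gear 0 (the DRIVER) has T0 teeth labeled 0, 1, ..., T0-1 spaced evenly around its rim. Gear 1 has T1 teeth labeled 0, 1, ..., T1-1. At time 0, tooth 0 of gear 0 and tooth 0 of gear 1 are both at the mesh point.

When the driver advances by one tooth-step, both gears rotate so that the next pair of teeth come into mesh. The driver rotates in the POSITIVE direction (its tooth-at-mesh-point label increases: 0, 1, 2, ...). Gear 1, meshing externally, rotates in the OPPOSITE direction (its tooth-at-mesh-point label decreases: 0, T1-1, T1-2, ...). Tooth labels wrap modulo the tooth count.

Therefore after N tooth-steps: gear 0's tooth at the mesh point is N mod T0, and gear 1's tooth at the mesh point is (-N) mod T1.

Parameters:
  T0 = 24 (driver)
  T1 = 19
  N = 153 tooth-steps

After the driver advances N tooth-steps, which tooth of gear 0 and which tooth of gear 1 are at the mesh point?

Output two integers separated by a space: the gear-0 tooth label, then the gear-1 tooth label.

Gear 0 (driver, T0=24): tooth at mesh = N mod T0
  153 = 6 * 24 + 9, so 153 mod 24 = 9
  gear 0 tooth = 9
Gear 1 (driven, T1=19): tooth at mesh = (-N) mod T1
  153 = 8 * 19 + 1, so 153 mod 19 = 1
  (-153) mod 19 = (-1) mod 19 = 19 - 1 = 18
Mesh after 153 steps: gear-0 tooth 9 meets gear-1 tooth 18

Answer: 9 18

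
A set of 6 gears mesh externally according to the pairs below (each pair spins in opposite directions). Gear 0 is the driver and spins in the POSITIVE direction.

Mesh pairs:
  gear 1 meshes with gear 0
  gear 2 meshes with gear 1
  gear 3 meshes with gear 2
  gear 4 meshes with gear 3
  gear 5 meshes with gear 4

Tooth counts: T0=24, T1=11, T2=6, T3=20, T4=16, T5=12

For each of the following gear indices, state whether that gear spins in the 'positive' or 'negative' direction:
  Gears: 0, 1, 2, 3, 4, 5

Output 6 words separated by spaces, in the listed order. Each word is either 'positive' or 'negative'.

Answer: positive negative positive negative positive negative

Derivation:
Gear 0 (driver): positive (depth 0)
  gear 1: meshes with gear 0 -> depth 1 -> negative (opposite of gear 0)
  gear 2: meshes with gear 1 -> depth 2 -> positive (opposite of gear 1)
  gear 3: meshes with gear 2 -> depth 3 -> negative (opposite of gear 2)
  gear 4: meshes with gear 3 -> depth 4 -> positive (opposite of gear 3)
  gear 5: meshes with gear 4 -> depth 5 -> negative (opposite of gear 4)
Queried indices 0, 1, 2, 3, 4, 5 -> positive, negative, positive, negative, positive, negative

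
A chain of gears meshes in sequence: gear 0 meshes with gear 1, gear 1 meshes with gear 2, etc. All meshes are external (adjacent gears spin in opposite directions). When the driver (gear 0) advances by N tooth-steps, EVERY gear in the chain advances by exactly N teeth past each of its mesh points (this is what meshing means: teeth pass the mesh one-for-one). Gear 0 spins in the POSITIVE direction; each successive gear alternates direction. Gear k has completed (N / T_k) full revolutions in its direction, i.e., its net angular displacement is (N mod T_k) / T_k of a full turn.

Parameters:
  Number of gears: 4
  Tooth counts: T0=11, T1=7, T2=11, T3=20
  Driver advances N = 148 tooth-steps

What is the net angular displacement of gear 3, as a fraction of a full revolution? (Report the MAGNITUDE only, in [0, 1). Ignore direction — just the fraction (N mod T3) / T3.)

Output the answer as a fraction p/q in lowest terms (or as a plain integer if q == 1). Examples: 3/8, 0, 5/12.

Answer: 2/5

Derivation:
Chain of 4 gears, tooth counts: [11, 7, 11, 20]
  gear 0: T0=11, direction=positive, advance = 148 mod 11 = 5 teeth = 5/11 turn
  gear 1: T1=7, direction=negative, advance = 148 mod 7 = 1 teeth = 1/7 turn
  gear 2: T2=11, direction=positive, advance = 148 mod 11 = 5 teeth = 5/11 turn
  gear 3: T3=20, direction=negative, advance = 148 mod 20 = 8 teeth = 8/20 turn
Gear 3: 148 mod 20 = 8
Fraction = 8 / 20 = 2/5 (gcd(8,20)=4) = 2/5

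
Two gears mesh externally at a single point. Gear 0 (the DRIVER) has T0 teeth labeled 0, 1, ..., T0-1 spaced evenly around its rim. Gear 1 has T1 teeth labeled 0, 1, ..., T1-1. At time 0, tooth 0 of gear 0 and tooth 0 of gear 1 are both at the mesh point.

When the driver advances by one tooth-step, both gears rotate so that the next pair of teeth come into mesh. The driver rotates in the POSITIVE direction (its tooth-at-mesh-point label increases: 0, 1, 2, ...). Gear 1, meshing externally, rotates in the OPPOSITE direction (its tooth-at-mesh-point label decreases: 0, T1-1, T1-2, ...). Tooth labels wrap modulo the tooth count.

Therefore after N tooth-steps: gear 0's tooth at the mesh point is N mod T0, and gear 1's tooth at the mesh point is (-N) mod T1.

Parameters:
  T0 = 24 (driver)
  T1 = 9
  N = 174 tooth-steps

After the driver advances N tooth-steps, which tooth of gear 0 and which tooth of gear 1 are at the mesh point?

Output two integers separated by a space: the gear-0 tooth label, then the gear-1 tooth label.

Answer: 6 6

Derivation:
Gear 0 (driver, T0=24): tooth at mesh = N mod T0
  174 = 7 * 24 + 6, so 174 mod 24 = 6
  gear 0 tooth = 6
Gear 1 (driven, T1=9): tooth at mesh = (-N) mod T1
  174 = 19 * 9 + 3, so 174 mod 9 = 3
  (-174) mod 9 = (-3) mod 9 = 9 - 3 = 6
Mesh after 174 steps: gear-0 tooth 6 meets gear-1 tooth 6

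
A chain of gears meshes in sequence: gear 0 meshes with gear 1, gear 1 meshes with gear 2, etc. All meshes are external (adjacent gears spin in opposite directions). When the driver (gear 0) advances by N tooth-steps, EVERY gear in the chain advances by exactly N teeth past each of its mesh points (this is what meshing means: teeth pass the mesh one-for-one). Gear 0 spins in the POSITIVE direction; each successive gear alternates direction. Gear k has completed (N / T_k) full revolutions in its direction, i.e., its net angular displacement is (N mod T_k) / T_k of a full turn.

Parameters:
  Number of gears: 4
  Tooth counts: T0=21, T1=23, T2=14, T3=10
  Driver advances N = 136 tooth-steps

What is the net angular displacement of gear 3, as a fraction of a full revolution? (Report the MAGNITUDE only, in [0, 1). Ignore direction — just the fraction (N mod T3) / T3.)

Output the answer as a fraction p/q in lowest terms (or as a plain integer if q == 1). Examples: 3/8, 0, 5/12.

Chain of 4 gears, tooth counts: [21, 23, 14, 10]
  gear 0: T0=21, direction=positive, advance = 136 mod 21 = 10 teeth = 10/21 turn
  gear 1: T1=23, direction=negative, advance = 136 mod 23 = 21 teeth = 21/23 turn
  gear 2: T2=14, direction=positive, advance = 136 mod 14 = 10 teeth = 10/14 turn
  gear 3: T3=10, direction=negative, advance = 136 mod 10 = 6 teeth = 6/10 turn
Gear 3: 136 mod 10 = 6
Fraction = 6 / 10 = 3/5 (gcd(6,10)=2) = 3/5

Answer: 3/5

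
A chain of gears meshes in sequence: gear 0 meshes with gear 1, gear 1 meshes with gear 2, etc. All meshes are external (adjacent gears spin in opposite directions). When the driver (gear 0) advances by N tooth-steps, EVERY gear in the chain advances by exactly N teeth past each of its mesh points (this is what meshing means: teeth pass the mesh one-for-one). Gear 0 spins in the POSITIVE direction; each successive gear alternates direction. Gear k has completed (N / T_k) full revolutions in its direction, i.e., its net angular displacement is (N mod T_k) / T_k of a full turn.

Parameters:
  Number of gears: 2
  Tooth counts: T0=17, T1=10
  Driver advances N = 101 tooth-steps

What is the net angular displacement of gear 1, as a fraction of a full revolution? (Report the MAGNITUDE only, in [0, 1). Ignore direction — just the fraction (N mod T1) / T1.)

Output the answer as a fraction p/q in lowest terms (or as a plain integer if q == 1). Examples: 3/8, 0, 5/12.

Answer: 1/10

Derivation:
Chain of 2 gears, tooth counts: [17, 10]
  gear 0: T0=17, direction=positive, advance = 101 mod 17 = 16 teeth = 16/17 turn
  gear 1: T1=10, direction=negative, advance = 101 mod 10 = 1 teeth = 1/10 turn
Gear 1: 101 mod 10 = 1
Fraction = 1 / 10 = 1/10 (gcd(1,10)=1) = 1/10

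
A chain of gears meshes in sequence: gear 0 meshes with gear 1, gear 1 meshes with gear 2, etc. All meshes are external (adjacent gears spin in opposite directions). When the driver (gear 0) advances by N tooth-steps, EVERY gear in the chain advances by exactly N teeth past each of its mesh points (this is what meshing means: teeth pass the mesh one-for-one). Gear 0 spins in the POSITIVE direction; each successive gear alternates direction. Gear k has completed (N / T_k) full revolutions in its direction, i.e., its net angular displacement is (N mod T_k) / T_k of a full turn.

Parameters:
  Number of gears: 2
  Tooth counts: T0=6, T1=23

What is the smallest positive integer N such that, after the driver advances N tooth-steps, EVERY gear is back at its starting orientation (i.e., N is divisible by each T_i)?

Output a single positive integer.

Gear k returns to start when N is a multiple of T_k.
All gears at start simultaneously when N is a common multiple of [6, 23]; the smallest such N is lcm(6, 23).
Start: lcm = T0 = 6
Fold in T1=23: gcd(6, 23) = 1; lcm(6, 23) = 6 * 23 / 1 = 138 / 1 = 138
Full cycle length = 138

Answer: 138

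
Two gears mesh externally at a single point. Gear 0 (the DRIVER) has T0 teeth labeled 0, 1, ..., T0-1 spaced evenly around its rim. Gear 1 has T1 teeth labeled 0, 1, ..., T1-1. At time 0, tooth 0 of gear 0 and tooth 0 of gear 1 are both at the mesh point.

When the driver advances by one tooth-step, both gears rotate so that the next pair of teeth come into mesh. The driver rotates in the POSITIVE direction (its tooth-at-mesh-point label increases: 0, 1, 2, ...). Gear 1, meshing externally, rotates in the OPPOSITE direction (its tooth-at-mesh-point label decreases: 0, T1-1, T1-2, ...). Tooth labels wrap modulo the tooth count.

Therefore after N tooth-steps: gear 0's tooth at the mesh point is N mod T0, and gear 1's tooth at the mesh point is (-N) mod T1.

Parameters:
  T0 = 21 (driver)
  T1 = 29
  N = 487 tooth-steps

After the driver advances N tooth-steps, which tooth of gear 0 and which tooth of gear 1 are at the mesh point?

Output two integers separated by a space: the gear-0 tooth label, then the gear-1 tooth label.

Answer: 4 6

Derivation:
Gear 0 (driver, T0=21): tooth at mesh = N mod T0
  487 = 23 * 21 + 4, so 487 mod 21 = 4
  gear 0 tooth = 4
Gear 1 (driven, T1=29): tooth at mesh = (-N) mod T1
  487 = 16 * 29 + 23, so 487 mod 29 = 23
  (-487) mod 29 = (-23) mod 29 = 29 - 23 = 6
Mesh after 487 steps: gear-0 tooth 4 meets gear-1 tooth 6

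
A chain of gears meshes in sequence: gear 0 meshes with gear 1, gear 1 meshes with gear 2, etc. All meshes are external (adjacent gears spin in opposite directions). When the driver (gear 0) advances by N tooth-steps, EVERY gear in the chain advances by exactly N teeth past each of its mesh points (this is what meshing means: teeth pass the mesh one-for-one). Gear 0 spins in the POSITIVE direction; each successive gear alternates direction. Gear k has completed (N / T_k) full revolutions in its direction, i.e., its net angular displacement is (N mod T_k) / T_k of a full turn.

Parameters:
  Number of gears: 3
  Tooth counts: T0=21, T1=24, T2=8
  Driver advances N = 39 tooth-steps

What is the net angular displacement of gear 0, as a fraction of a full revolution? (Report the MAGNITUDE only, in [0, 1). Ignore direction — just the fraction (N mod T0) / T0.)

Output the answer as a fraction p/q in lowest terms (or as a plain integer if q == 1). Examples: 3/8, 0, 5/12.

Answer: 6/7

Derivation:
Chain of 3 gears, tooth counts: [21, 24, 8]
  gear 0: T0=21, direction=positive, advance = 39 mod 21 = 18 teeth = 18/21 turn
  gear 1: T1=24, direction=negative, advance = 39 mod 24 = 15 teeth = 15/24 turn
  gear 2: T2=8, direction=positive, advance = 39 mod 8 = 7 teeth = 7/8 turn
Gear 0: 39 mod 21 = 18
Fraction = 18 / 21 = 6/7 (gcd(18,21)=3) = 6/7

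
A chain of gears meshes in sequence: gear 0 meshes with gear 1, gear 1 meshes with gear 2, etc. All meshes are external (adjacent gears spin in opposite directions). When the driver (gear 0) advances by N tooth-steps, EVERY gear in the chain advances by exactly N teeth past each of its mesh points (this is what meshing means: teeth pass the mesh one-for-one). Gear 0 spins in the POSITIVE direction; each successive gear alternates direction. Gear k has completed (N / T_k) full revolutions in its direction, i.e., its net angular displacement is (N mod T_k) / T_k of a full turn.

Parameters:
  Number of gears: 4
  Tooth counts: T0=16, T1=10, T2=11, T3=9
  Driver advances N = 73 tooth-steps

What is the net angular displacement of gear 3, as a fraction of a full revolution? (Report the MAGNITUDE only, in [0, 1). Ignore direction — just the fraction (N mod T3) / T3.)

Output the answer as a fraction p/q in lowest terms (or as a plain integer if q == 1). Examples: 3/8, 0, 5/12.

Answer: 1/9

Derivation:
Chain of 4 gears, tooth counts: [16, 10, 11, 9]
  gear 0: T0=16, direction=positive, advance = 73 mod 16 = 9 teeth = 9/16 turn
  gear 1: T1=10, direction=negative, advance = 73 mod 10 = 3 teeth = 3/10 turn
  gear 2: T2=11, direction=positive, advance = 73 mod 11 = 7 teeth = 7/11 turn
  gear 3: T3=9, direction=negative, advance = 73 mod 9 = 1 teeth = 1/9 turn
Gear 3: 73 mod 9 = 1
Fraction = 1 / 9 = 1/9 (gcd(1,9)=1) = 1/9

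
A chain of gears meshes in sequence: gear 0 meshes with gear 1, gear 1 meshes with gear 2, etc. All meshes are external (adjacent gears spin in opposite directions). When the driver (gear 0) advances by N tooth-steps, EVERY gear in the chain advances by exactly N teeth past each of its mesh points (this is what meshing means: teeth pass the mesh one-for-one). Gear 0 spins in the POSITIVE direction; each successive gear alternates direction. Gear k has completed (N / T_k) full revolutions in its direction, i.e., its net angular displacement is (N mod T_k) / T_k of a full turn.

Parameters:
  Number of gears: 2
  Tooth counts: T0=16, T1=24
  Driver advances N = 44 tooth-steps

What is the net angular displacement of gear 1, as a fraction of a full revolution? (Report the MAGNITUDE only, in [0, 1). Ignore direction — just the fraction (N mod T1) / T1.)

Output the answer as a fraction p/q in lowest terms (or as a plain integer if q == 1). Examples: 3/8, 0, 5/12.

Answer: 5/6

Derivation:
Chain of 2 gears, tooth counts: [16, 24]
  gear 0: T0=16, direction=positive, advance = 44 mod 16 = 12 teeth = 12/16 turn
  gear 1: T1=24, direction=negative, advance = 44 mod 24 = 20 teeth = 20/24 turn
Gear 1: 44 mod 24 = 20
Fraction = 20 / 24 = 5/6 (gcd(20,24)=4) = 5/6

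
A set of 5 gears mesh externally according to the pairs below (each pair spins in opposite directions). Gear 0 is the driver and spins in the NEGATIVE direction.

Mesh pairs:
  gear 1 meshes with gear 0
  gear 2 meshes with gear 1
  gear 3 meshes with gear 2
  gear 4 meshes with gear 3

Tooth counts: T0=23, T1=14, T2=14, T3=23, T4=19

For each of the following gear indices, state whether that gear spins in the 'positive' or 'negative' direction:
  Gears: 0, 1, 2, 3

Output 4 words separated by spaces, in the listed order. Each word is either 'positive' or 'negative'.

Gear 0 (driver): negative (depth 0)
  gear 1: meshes with gear 0 -> depth 1 -> positive (opposite of gear 0)
  gear 2: meshes with gear 1 -> depth 2 -> negative (opposite of gear 1)
  gear 3: meshes with gear 2 -> depth 3 -> positive (opposite of gear 2)
  gear 4: meshes with gear 3 -> depth 4 -> negative (opposite of gear 3)
Queried indices 0, 1, 2, 3 -> negative, positive, negative, positive

Answer: negative positive negative positive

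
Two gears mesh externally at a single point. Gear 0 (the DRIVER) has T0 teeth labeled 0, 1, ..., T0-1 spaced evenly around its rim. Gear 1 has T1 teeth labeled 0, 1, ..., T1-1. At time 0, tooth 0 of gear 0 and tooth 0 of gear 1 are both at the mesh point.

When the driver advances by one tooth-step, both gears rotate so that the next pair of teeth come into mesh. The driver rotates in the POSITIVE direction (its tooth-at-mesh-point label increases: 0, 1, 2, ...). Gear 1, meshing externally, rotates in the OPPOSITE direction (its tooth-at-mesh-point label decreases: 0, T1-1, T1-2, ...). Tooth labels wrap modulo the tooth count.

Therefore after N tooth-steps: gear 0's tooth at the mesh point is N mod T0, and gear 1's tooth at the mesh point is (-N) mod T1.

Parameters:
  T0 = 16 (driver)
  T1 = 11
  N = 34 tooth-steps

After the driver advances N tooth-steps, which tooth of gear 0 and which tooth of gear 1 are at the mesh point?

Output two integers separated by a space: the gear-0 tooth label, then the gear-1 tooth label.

Gear 0 (driver, T0=16): tooth at mesh = N mod T0
  34 = 2 * 16 + 2, so 34 mod 16 = 2
  gear 0 tooth = 2
Gear 1 (driven, T1=11): tooth at mesh = (-N) mod T1
  34 = 3 * 11 + 1, so 34 mod 11 = 1
  (-34) mod 11 = (-1) mod 11 = 11 - 1 = 10
Mesh after 34 steps: gear-0 tooth 2 meets gear-1 tooth 10

Answer: 2 10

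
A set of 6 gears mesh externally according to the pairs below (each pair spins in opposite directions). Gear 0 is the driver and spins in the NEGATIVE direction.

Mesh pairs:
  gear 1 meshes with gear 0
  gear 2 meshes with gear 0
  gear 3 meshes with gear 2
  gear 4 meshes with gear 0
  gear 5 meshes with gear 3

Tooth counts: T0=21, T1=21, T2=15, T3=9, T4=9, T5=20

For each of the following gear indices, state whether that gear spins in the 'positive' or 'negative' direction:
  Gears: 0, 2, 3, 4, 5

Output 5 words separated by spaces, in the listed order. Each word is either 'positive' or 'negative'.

Answer: negative positive negative positive positive

Derivation:
Gear 0 (driver): negative (depth 0)
  gear 1: meshes with gear 0 -> depth 1 -> positive (opposite of gear 0)
  gear 2: meshes with gear 0 -> depth 1 -> positive (opposite of gear 0)
  gear 3: meshes with gear 2 -> depth 2 -> negative (opposite of gear 2)
  gear 4: meshes with gear 0 -> depth 1 -> positive (opposite of gear 0)
  gear 5: meshes with gear 3 -> depth 3 -> positive (opposite of gear 3)
Queried indices 0, 2, 3, 4, 5 -> negative, positive, negative, positive, positive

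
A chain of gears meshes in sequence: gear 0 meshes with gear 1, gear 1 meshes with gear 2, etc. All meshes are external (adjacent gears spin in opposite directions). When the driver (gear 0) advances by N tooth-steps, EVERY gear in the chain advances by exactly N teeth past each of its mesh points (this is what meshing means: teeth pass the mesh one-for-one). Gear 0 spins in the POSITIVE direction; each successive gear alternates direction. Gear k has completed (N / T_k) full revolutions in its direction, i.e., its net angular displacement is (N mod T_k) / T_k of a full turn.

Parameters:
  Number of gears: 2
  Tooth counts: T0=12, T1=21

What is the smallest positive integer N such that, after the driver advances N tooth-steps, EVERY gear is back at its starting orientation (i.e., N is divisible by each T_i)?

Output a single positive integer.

Gear k returns to start when N is a multiple of T_k.
All gears at start simultaneously when N is a common multiple of [12, 21]; the smallest such N is lcm(12, 21).
Start: lcm = T0 = 12
Fold in T1=21: gcd(12, 21) = 3; lcm(12, 21) = 12 * 21 / 3 = 252 / 3 = 84
Full cycle length = 84

Answer: 84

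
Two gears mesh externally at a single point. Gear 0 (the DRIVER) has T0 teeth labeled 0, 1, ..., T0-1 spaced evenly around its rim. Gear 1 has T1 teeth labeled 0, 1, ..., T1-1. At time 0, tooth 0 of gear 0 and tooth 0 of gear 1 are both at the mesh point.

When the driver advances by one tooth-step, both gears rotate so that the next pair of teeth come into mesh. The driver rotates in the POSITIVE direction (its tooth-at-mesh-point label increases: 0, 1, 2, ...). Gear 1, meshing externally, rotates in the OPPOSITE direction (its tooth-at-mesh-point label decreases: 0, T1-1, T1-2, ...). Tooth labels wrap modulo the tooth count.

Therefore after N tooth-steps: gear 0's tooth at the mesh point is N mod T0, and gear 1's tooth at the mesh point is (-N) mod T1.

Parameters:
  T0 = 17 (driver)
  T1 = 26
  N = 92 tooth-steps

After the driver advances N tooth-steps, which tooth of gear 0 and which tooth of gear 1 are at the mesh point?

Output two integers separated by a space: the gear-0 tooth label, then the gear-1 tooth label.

Gear 0 (driver, T0=17): tooth at mesh = N mod T0
  92 = 5 * 17 + 7, so 92 mod 17 = 7
  gear 0 tooth = 7
Gear 1 (driven, T1=26): tooth at mesh = (-N) mod T1
  92 = 3 * 26 + 14, so 92 mod 26 = 14
  (-92) mod 26 = (-14) mod 26 = 26 - 14 = 12
Mesh after 92 steps: gear-0 tooth 7 meets gear-1 tooth 12

Answer: 7 12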